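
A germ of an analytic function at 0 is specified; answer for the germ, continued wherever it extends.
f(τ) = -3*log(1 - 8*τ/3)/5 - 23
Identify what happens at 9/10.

There is no denominator, hence no pole anywhere.
Branch term log(1 - τ/(3/8)): argument at 9/10 is -7/5, nonzero, so 9/10 is not its branch point (a point on a principal cut is still regular for the continued germ).
So the germ continues analytically to 9/10.

The point is a regular point.


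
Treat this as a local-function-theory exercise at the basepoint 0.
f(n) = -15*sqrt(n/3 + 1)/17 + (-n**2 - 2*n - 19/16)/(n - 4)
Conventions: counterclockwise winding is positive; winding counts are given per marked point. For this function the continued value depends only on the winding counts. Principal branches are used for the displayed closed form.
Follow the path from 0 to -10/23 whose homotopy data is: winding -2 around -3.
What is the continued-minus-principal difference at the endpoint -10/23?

Continued minus principal equals 0.

The rational part is single-valued and drops out of the difference; each branch term changes only by its own monodromy.
(-15/17)*sqrt(1 - n/(-3)): winding -2 is even, the square root returns to the same sheet, contribution 0.
Summing the contributions at n = -10/23 gives 0.


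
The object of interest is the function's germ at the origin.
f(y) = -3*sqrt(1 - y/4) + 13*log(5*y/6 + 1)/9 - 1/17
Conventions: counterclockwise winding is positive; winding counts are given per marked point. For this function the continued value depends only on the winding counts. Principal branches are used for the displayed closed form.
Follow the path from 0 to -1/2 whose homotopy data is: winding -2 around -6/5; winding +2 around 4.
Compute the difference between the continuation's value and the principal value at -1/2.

The rational part is single-valued and drops out of the difference; each branch term changes only by its own monodromy.
(-3)*sqrt(1 - y/(4)): winding +2 is even, the square root returns to the same sheet, contribution 0.
(13/9)*log(1 - y/(-6/5)): each positive loop around -6/5 adds 2*pi*i to the log, so winding -2 contributes (13/9)*(-2)*2*pi*i = -(52/9)*pi*i.
Summing the contributions at y = -1/2 gives -(52/9)*pi*i.

Continued minus principal equals -(52/9)*pi*i.


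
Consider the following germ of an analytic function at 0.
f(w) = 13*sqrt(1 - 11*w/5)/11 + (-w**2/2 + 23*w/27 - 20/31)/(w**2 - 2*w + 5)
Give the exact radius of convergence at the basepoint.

Denominator factor (w**2 - 2*w + 5): discriminant -16, complex-conjugate roots (1) + (2)*i and (1) - (2)*i; poles of order 1, moduli sqrt(5) and sqrt(5).
Branch term (13/11)*sqrt(1 - w/(5/11)): its argument vanishes at w = 5/11, a square-root branch point, modulus 5/11.
The radius of convergence is the smallest modulus among the singular points: 5/11.

The radius of convergence is 5/11.


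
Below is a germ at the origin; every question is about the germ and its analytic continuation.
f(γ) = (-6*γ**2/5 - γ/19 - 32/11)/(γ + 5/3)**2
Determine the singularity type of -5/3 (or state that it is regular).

The denominator factor γ + 5/3 vanishes at -5/3 and appears to the power 2; the numerator there equals -3859/627, nonzero, and no other factor vanishes.
Hence a pole whose order is the multiplicity, 2.

The point is a pole of order 2.


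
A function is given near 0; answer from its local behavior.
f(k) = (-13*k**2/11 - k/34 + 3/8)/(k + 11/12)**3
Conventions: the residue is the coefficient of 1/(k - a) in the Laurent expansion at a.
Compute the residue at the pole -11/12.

The residue is -13/11.

At the order-3 pole -11/12 set g(k) = (k - (-11/12))^3*f(k) = -13*k**2/11 - k/34 + 3/8.
Order-3 pole: residue = g''(a)/2; g''(-11/12) = -26/11, so the residue is -13/11.


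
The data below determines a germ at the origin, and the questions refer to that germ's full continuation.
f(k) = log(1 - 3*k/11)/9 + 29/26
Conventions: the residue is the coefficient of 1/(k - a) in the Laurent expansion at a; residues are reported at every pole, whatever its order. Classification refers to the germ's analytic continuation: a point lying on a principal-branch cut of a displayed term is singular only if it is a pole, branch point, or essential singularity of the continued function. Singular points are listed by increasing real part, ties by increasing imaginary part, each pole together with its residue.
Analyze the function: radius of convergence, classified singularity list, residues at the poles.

Radius of convergence at 0: 11/3.
At 11/3: a logarithmic branch point.

Branch term (1/9)*log(1 - k/(11/3)): its argument vanishes at k = 11/3, a logarithmic branch point, modulus 11/3.
The radius of convergence is the smallest modulus among the singular points: 11/3.


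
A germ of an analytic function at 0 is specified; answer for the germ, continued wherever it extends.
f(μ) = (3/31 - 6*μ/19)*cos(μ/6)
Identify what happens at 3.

The point is a regular point.

There is no denominator, hence no pole anywhere.
The factor cos(μ/6) is entire.
So the germ continues analytically to 3.


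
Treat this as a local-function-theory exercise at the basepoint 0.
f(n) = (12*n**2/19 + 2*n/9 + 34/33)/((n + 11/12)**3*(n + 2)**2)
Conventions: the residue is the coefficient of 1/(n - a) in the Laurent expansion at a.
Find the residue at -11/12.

The residue is 29645184/5969249.

At the order-3 pole -11/12 set g(n) = (n - (-11/12))^3*f(n) = (12*n**2/19 + 2*n/9 + 34/33)/(n + 2)**2.
Order-3 pole: residue = g''(a)/2; g''(-11/12) = 59290368/5969249, so the residue is 29645184/5969249.


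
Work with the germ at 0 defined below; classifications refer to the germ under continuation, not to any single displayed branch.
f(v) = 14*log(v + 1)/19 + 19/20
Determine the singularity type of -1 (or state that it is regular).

The term (14/19)*log(1 - v/(-1)) has argument 1 - -1/(-1) = 0 at -1: a logarithmic (infinitely-sheeted) branch point; the remaining terms are analytic or single-valued there.

The point is a logarithmic branch point.


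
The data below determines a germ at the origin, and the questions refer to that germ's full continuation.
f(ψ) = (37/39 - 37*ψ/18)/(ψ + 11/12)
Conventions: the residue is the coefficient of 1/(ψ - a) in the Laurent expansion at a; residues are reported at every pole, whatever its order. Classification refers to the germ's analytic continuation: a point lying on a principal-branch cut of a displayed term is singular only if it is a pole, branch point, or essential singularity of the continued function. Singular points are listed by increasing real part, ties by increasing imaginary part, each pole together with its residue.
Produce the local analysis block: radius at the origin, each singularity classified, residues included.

Denominator factor (ψ + 11/12): pole of order 1 at -11/12, modulus 11/12.
The radius of convergence is the smallest modulus among the singular points: 11/12.
At the order-1 pole -11/12 set g(ψ) = (ψ - (-11/12))*f(ψ) = 37/39 - 37*ψ/18.
Simple pole: residue = g(a) at a = -11/12, which is 7955/2808.

Radius of convergence at 0: 11/12.
At -11/12: a pole of order 1; residue 7955/2808.


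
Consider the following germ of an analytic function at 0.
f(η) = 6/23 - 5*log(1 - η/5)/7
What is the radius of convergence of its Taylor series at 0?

Branch term (-5/7)*log(1 - η/(5)): its argument vanishes at η = 5, a logarithmic branch point, modulus 5.
The radius of convergence is the smallest modulus among the singular points: 5.

The radius of convergence is 5.


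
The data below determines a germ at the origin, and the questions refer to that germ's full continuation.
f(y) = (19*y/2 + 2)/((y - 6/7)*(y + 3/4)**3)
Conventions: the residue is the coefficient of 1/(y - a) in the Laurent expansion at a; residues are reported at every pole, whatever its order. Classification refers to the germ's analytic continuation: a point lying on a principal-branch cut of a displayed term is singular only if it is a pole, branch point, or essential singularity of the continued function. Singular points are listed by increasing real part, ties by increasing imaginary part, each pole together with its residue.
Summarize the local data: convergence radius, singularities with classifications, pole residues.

Denominator factor (y + 3/4)^3: pole of order 3 at -3/4, modulus 3/4.
Denominator factor (y - 6/7): pole of order 1 at 6/7, modulus 6/7.
The radius of convergence is the smallest modulus among the singular points: 3/4.
At the order-3 pole -3/4 set g(y) = (y - (-3/4))^3*f(y) = (19*y/2 + 2)/(y - 6/7).
Order-3 pole: residue = g''(a)/2; g''(-3/4) = -445312/91125, so the residue is -222656/91125.
At the order-1 pole 6/7 set g(y) = (y - (6/7))*f(y) = (19*y/2 + 2)/(y + 3/4)**3.
Simple pole: residue = g(a) at a = 6/7, which is 222656/91125.
List the singular points by increasing real part (a conjugate pair: the negative imaginary part first).

Radius of convergence at 0: 3/4.
At -3/4: a pole of order 3; residue -222656/91125.
At 6/7: a pole of order 1; residue 222656/91125.


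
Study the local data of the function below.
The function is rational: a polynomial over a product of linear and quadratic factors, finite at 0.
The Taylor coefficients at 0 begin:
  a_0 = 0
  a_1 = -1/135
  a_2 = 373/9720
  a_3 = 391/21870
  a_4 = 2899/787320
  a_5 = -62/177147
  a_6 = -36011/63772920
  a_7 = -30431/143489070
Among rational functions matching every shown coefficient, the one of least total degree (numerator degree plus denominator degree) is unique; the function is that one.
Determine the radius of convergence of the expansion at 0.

No rational of total degree below 4 reproduces all 8 coefficients; solving the [2/2] Pade equations on them gives f(θ) = (3*θ**2/8 - θ/15)/(θ**2 - 4*θ + 9), whose expansion matches every shown term.
Denominator factor (θ**2 - 4*θ + 9): discriminant -20, complex-conjugate roots (2) + (sqrt(5))*i and (2) - (sqrt(5))*i; poles of order 1, moduli 3 and 3.
The radius of convergence is the smallest modulus among the singular points: 3.

The radius of convergence is 3.


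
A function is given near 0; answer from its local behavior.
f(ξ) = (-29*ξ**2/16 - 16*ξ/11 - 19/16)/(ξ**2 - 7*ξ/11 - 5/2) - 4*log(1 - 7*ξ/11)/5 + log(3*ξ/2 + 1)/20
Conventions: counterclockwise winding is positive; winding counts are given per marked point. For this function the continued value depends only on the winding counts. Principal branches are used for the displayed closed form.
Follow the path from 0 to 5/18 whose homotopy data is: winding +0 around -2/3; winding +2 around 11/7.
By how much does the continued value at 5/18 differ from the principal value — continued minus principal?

The rational part is single-valued and drops out of the difference; each branch term changes only by its own monodromy.
(-4/5)*log(1 - ξ/(11/7)): each positive loop around 11/7 adds 2*pi*i to the log, so winding +2 contributes (-4/5)*(2)*2*pi*i = -(16/5)*pi*i.
(1/20)*log(1 - ξ/(-2/3)): winding 0 around -2/3, so this term returns to its principal value, contribution 0.
Summing the contributions at ξ = 5/18 gives -(16/5)*pi*i.

Continued minus principal equals -(16/5)*pi*i.


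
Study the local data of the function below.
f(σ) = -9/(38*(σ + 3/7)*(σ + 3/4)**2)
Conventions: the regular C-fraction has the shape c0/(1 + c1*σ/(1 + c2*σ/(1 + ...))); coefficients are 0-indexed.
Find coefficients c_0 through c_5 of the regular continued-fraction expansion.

Taylor coefficients (expand at 0): a_0 = -56/57, a_1 = 280/57, a_2 = -952/57, a_3 = 74312/1539, a_4 = -197288/1539, a_5 = 498568/1539.
c0 = a_0 = -56/57. Peel one level at a time: if S = 1 + c*σ/S' with S'(0) = 1, then c is the σ-coefficient of S and S' = c*σ/(S - 1).
S_1 = c0/f = 1 + (5)*σ + (8)*σ^2 + ...; c1 = 5.
S_2 = c1*σ/(S_1 - 1) = 1 + (-8/5)*σ + (1168/675)*σ^2 + ...; c2 = -8/5.
S_3 = c2*σ/(S_2 - 1) = 1 + (146/135)*σ + (196/729)*σ^2 + ...; c3 = 146/135.
S_4 = c3*σ/(S_3 - 1) = 1 + (-490/1971)*σ + (27440/143883)*σ^2 + ...; c4 = -490/1971.
S_5 = c4*σ/(S_4 - 1) = 1 + (56/73)*σ + ...; c5 = 56/73.

The regular C-fraction coefficients are [-56/57, 5, -8/5, 146/135, -490/1971, 56/73].


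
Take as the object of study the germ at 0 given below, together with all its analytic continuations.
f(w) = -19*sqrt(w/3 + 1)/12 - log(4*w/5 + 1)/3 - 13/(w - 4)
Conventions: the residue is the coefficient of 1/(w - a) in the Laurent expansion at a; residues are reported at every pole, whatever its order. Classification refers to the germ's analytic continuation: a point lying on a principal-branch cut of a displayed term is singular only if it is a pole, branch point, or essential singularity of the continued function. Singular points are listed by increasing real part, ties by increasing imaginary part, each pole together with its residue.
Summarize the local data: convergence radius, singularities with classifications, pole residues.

Radius of convergence at 0: 5/4.
At -3: an algebraic (square-root) branch point.
At -5/4: a logarithmic branch point.
At 4: a pole of order 1; residue -13.

Denominator factor (w - 4): pole of order 1 at 4, modulus 4.
Branch term (-19/12)*sqrt(1 - w/(-3)): its argument vanishes at w = -3, a square-root branch point, modulus 3.
Branch term (-1/3)*log(1 - w/(-5/4)): its argument vanishes at w = -5/4, a logarithmic branch point, modulus 5/4.
The radius of convergence is the smallest modulus among the singular points: 5/4.
The branch terms are analytic at 4 and contribute nothing to the residue; only the rational part matters.
At the order-1 pole 4 set g(w) = (w - (4))*(rational part) = -13.
Simple pole: residue = g(a) at a = 4, which is -13.
List the singular points by increasing real part (a conjugate pair: the negative imaginary part first).


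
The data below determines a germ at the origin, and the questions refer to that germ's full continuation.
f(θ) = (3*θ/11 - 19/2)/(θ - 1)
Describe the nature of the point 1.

The denominator factor θ - 1 vanishes at 1 and appears to the power 1; the numerator there equals -203/22, nonzero, and no other factor vanishes.
Hence a pole whose order is the multiplicity, 1.

The point is a pole of order 1.


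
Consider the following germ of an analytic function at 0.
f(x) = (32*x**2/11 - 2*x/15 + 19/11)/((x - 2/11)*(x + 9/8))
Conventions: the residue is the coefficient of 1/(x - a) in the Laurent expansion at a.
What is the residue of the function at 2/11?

At the order-1 pole 2/11 set g(x) = (x - (2/11))*f(x) = (32*x**2/11 - 2*x/15 + 19/11)/(x + 9/8).
Simple pole: residue = g(a) at a = 2/11, which is 287368/208725.

The residue is 287368/208725.


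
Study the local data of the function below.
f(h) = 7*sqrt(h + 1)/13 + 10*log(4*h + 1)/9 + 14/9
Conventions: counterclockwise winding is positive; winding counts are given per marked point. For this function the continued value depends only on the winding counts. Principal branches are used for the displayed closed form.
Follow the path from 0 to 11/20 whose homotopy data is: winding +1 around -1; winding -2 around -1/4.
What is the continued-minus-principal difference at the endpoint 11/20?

The rational part is single-valued and drops out of the difference; each branch term changes only by its own monodromy.
(7/13)*sqrt(1 - h/(-1)): winding +1 is odd, the square root flips sign, contributing -2*(7/13)*sqrt(1 - (11/20)/(-1)) = -2*(7/13)*sqrt(31/20) = -(7/65)*sqrt(155).
(10/9)*log(1 - h/(-1/4)): each positive loop around -1/4 adds 2*pi*i to the log, so winding -2 contributes (10/9)*(-2)*2*pi*i = -(40/9)*pi*i.
Summing the contributions at h = 11/20 gives (-(7/65)*sqrt(155)) - ((40/9)*pi)*i.

Continued minus principal equals (-(7/65)*sqrt(155)) - ((40/9)*pi)*i.


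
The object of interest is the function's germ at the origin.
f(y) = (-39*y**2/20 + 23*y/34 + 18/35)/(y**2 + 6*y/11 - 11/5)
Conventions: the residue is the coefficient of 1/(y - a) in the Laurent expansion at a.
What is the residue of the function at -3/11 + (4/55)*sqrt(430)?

The factor y**2 + 6*y/11 - 11/5 splits as (y - a)(y - a') with a = -3/11 + (4/55)*sqrt(430), a' = -3/11 - (4/55)*sqrt(430). At the order-1 pole a set g(y) = (y - a)*f(y) = [-39*y**2/20 + 23*y/34 + 18/35] / (y - a').
Simple pole: residue = g(a) at a = -3/11 + (4/55)*sqrt(430), which is 1627/1870 - (6119991/90059200)*sqrt(430).

The residue is 1627/1870 - (6119991/90059200)*sqrt(430).


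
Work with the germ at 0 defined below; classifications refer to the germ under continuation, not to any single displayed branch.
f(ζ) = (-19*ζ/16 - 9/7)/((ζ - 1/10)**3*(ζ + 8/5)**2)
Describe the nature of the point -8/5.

The point is a pole of order 2.

The denominator factor ζ + 8/5 vanishes at -8/5 and appears to the power 2; the numerator there equals 43/70, nonzero, and no other factor vanishes.
Hence a pole whose order is the multiplicity, 2.


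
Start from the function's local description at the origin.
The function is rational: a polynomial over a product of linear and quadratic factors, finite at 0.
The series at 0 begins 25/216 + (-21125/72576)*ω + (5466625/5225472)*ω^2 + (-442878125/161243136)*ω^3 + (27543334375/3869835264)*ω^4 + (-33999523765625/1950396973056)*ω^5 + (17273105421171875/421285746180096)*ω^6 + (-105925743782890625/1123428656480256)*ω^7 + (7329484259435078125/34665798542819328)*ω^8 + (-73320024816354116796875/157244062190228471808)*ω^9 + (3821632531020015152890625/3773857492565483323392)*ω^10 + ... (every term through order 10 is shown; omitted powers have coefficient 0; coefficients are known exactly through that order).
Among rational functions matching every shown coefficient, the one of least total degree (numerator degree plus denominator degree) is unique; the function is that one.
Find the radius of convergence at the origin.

The radius of convergence is -5/6 + (1/30)*sqrt(1705).

No rational of total degree below 9 reproduces all 11 coefficients; solving the [1/8] Pade equations on them gives f(ω) = (ω/28 - 4/25)/((ω**2 - 5*ω/3 - 6/5)**3*(ω**2 - 3*ω/2 + 4/5)), whose expansion matches every shown term.
Denominator factor (ω**2 - 5*ω/3 - 6/5)^3: discriminant 341/45, real irrational roots 5/6 + (1/30)*sqrt(1705) and 5/6 - (1/30)*sqrt(1705); poles of order 3, moduli 5/6 + (1/30)*sqrt(1705) and -5/6 + (1/30)*sqrt(1705).
Denominator factor (ω**2 - 3*ω/2 + 4/5): discriminant -19/20, complex-conjugate roots (3/4) + ((1/20)*sqrt(95))*i and (3/4) - ((1/20)*sqrt(95))*i; poles of order 1, moduli (2/5)*sqrt(5) and (2/5)*sqrt(5).
The radius of convergence is the smallest modulus among the singular points: -5/6 + (1/30)*sqrt(1705).


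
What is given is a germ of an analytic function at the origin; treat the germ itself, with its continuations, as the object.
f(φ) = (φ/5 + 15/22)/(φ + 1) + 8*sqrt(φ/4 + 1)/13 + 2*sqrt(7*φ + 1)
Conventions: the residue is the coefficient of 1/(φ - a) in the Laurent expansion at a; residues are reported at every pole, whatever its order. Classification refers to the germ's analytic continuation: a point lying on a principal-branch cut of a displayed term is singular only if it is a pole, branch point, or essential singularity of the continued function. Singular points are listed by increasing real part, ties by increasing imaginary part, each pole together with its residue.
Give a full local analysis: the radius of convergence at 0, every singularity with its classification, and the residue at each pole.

Radius of convergence at 0: 1/7.
At -4: an algebraic (square-root) branch point.
At -1: a pole of order 1; residue 53/110.
At -1/7: an algebraic (square-root) branch point.

Denominator factor (φ + 1): pole of order 1 at -1, modulus 1.
Branch term (8/13)*sqrt(1 - φ/(-4)): its argument vanishes at φ = -4, a square-root branch point, modulus 4.
Branch term (2)*sqrt(1 - φ/(-1/7)): its argument vanishes at φ = -1/7, a square-root branch point, modulus 1/7.
The radius of convergence is the smallest modulus among the singular points: 1/7.
The branch terms are analytic at -1 and contribute nothing to the residue; only the rational part matters.
At the order-1 pole -1 set g(φ) = (φ - (-1))*(rational part) = φ/5 + 15/22.
Simple pole: residue = g(a) at a = -1, which is 53/110.
List the singular points by increasing real part (a conjugate pair: the negative imaginary part first).


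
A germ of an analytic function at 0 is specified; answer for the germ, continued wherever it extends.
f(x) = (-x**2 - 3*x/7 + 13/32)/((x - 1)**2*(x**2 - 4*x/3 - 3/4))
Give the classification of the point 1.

The denominator factor x - 1 vanishes at 1 and appears to the power 2; the numerator there equals -229/224, nonzero, and no other factor vanishes.
Hence a pole whose order is the multiplicity, 2.

The point is a pole of order 2.


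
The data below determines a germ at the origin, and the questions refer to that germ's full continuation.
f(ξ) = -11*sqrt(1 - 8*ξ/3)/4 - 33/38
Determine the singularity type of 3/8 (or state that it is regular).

The term (-11/4)*sqrt(1 - ξ/(3/8)) has argument 1 - 3/8/(3/8) = 0 at 3/8: a square-root (algebraic, two-sheeted) branch point; the remaining terms are analytic or single-valued there.

The point is an algebraic (square-root) branch point.


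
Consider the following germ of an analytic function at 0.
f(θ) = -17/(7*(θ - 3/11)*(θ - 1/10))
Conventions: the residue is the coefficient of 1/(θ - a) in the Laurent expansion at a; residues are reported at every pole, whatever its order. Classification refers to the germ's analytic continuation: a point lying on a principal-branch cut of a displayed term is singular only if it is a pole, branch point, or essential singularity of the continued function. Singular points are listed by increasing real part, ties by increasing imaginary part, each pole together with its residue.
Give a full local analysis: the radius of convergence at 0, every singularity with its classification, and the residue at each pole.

Denominator factor (θ - 1/10): pole of order 1 at 1/10, modulus 1/10.
Denominator factor (θ - 3/11): pole of order 1 at 3/11, modulus 3/11.
The radius of convergence is the smallest modulus among the singular points: 1/10.
At the order-1 pole 1/10 set g(θ) = (θ - (1/10))*f(θ) = -17/(7*(θ - 3/11)).
Simple pole: residue = g(a) at a = 1/10, which is 1870/133.
At the order-1 pole 3/11 set g(θ) = (θ - (3/11))*f(θ) = -17/(7*(θ - 1/10)).
Simple pole: residue = g(a) at a = 3/11, which is -1870/133.
List the singular points by increasing real part (a conjugate pair: the negative imaginary part first).

Radius of convergence at 0: 1/10.
At 1/10: a pole of order 1; residue 1870/133.
At 3/11: a pole of order 1; residue -1870/133.


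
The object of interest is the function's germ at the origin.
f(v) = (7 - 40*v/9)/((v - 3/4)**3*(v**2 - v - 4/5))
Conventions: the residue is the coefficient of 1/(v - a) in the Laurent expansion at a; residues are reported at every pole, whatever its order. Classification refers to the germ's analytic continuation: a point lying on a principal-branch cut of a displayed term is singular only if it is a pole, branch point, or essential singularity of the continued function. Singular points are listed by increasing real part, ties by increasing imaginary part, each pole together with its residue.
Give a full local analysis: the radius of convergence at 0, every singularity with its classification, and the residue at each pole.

Radius of convergence at 0: -1/2 + (1/10)*sqrt(105).
At 1/2 - (1/10)*sqrt(105): a pole of order 1; residue 5398400/4437351 + (8929600/93184371)*sqrt(105).
At 3/4: a pole of order 3; residue -10796800/4437351.
At 1/2 + (1/10)*sqrt(105): a pole of order 1; residue 5398400/4437351 - (8929600/93184371)*sqrt(105).


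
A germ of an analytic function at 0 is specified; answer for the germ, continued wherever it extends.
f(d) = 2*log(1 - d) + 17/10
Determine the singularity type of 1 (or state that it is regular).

The term (2)*log(1 - d/(1)) has argument 1 - 1/(1) = 0 at 1: a logarithmic (infinitely-sheeted) branch point; the remaining terms are analytic or single-valued there.

The point is a logarithmic branch point.


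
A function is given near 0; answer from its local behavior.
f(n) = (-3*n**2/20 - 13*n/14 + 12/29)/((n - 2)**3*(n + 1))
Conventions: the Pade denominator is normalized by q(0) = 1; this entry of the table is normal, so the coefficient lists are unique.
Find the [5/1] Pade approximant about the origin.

The Pade approximant has numerator coefficients [-3/58, 5901265/72667504, 925566/22708595, 169862061/1453350080, 23097863/726675040, 7890765/89436928]; denominator coefficients [1, 3893/22373].

Taylor coefficients needed (expand at 0): a_0 = -3/58, a_1 = 293/3248, a_2 = 407/16240, a_3 = 7309/64960, a_4 = 793/64960, a_5 = 22373/259840, a_6 = -3893/259840.
Write the denominator as Q(n) = 1 + q1*n. Requiring Q*f - P = O(n^7) with deg P <= 5 kills the coefficients of n^6..n^6 in Q*f:
  n^6: a_6 + q1*a_5 = 0, i.e. -3893/259840 + (22373/259840)*q1 = 0.
Solving this linear system: q1 = 3893/22373.
The numerator is Q*f truncated at degree 5: P0 = a_0 = -3/58; P1 = a_1 + q1*a_0 = 5901265/72667504; P2 = a_2 + q1*a_1 = 925566/22708595; P3 = a_3 + q1*a_2 = 169862061/1453350080; P4 = a_4 + q1*a_3 = 23097863/726675040; P5 = a_5 + q1*a_4 = 7890765/89436928.


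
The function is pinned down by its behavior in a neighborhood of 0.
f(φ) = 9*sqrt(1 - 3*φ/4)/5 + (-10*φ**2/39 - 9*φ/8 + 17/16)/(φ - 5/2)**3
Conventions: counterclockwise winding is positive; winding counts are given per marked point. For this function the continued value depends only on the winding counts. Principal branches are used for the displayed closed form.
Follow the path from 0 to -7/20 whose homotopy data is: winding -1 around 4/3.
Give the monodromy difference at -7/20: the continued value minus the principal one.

The rational part is single-valued and drops out of the difference; each branch term changes only by its own monodromy.
(9/5)*sqrt(1 - φ/(4/3)): winding -1 is odd, the square root flips sign, contributing -2*(9/5)*sqrt(1 - (-7/20)/(4/3)) = -2*(9/5)*sqrt(101/80) = -(9/50)*sqrt(505).
Summing the contributions at φ = -7/20 gives -(9/50)*sqrt(505).

Continued minus principal equals -(9/50)*sqrt(505).


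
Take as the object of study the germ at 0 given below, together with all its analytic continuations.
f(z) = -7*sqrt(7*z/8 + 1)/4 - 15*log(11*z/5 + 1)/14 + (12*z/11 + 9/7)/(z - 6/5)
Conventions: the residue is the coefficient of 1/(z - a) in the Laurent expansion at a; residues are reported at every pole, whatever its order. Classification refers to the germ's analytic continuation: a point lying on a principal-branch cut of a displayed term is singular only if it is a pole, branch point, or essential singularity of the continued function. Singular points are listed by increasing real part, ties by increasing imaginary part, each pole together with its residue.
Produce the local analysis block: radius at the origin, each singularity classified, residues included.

Denominator factor (z - 6/5): pole of order 1 at 6/5, modulus 6/5.
Branch term (-7/4)*sqrt(1 - z/(-8/7)): its argument vanishes at z = -8/7, a square-root branch point, modulus 8/7.
Branch term (-15/14)*log(1 - z/(-5/11)): its argument vanishes at z = -5/11, a logarithmic branch point, modulus 5/11.
The radius of convergence is the smallest modulus among the singular points: 5/11.
The branch terms are analytic at 6/5 and contribute nothing to the residue; only the rational part matters.
At the order-1 pole 6/5 set g(z) = (z - (6/5))*(rational part) = 12*z/11 + 9/7.
Simple pole: residue = g(a) at a = 6/5, which is 999/385.
List the singular points by increasing real part (a conjugate pair: the negative imaginary part first).

Radius of convergence at 0: 5/11.
At -8/7: an algebraic (square-root) branch point.
At -5/11: a logarithmic branch point.
At 6/5: a pole of order 1; residue 999/385.


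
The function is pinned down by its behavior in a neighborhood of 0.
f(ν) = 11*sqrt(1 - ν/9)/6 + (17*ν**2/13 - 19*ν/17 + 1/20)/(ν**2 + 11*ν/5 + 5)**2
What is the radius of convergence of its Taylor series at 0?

The radius of convergence is sqrt(5).

Denominator factor (ν**2 + 11*ν/5 + 5)^2: discriminant -379/25, complex-conjugate roots (-11/10) + ((1/10)*sqrt(379))*i and (-11/10) - ((1/10)*sqrt(379))*i; poles of order 2, moduli sqrt(5) and sqrt(5).
Branch term (11/6)*sqrt(1 - ν/(9)): its argument vanishes at ν = 9, a square-root branch point, modulus 9.
The radius of convergence is the smallest modulus among the singular points: sqrt(5).


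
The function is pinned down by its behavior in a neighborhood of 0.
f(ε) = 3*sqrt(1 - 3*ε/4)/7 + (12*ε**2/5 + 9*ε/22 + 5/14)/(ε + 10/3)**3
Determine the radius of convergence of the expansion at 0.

The radius of convergence is 4/3.

Denominator factor (ε + 10/3)^3: pole of order 3 at -10/3, modulus 10/3.
Branch term (3/7)*sqrt(1 - ε/(4/3)): its argument vanishes at ε = 4/3, a square-root branch point, modulus 4/3.
The radius of convergence is the smallest modulus among the singular points: 4/3.


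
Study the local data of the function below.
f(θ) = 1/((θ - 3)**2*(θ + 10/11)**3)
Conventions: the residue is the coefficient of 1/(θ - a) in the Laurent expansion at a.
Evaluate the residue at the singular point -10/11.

The residue is 43923/3418801.

At the order-3 pole -10/11 set g(θ) = (θ - (-10/11))^3*f(θ) = (θ - 3)**(-2).
Order-3 pole: residue = g''(a)/2; g''(-10/11) = 87846/3418801, so the residue is 43923/3418801.


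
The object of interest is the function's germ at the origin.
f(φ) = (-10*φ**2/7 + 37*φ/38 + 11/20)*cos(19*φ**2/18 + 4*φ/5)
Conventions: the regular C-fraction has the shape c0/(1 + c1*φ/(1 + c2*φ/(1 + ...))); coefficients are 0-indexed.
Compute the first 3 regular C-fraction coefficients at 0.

The regular C-fraction coefficients are [11/20, -370/209, 23129318/6766375].

Taylor coefficients (expand at 0): a_0 = 11/20, a_1 = 37/38, a_2 = -1404/875.
c0 = a_0 = 11/20. Peel one level at a time: if S = 1 + c*φ/S' with S'(0) = 1, then c is the φ-coefficient of S and S' = c*φ/(S - 1).
S_1 = c0/f = 1 + (-370/209)*φ + (46258636/7644175)*φ^2 + ...; c1 = -370/209.
S_2 = c1*φ/(S_1 - 1) = 1 + (23129318/6766375)*φ + ...; c2 = 23129318/6766375.


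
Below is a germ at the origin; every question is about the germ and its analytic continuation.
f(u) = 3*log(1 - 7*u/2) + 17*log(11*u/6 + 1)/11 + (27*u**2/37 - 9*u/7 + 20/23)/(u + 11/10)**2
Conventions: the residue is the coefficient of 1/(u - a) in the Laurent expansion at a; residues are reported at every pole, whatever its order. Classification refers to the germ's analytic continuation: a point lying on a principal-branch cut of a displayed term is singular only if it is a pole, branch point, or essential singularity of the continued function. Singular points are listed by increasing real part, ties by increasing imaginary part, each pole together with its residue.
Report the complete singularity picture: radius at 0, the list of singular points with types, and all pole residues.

Radius of convergence at 0: 2/7.
At -11/10: a pole of order 2; residue -3744/1295.
At -6/11: a logarithmic branch point.
At 2/7: a logarithmic branch point.

Denominator factor (u + 11/10)^2: pole of order 2 at -11/10, modulus 11/10.
Branch term (17/11)*log(1 - u/(-6/11)): its argument vanishes at u = -6/11, a logarithmic branch point, modulus 6/11.
Branch term (3)*log(1 - u/(2/7)): its argument vanishes at u = 2/7, a logarithmic branch point, modulus 2/7.
The radius of convergence is the smallest modulus among the singular points: 2/7.
The branch terms are analytic at -11/10 and contribute nothing to the residue; only the rational part matters.
At the order-2 pole -11/10 set g(u) = (u - (-11/10))^2*(rational part) = 27*u**2/37 - 9*u/7 + 20/23.
Order-2 pole: residue = g'(a); g'(-11/10) = -3744/1295, so the residue is -3744/1295.
List the singular points by increasing real part (a conjugate pair: the negative imaginary part first).


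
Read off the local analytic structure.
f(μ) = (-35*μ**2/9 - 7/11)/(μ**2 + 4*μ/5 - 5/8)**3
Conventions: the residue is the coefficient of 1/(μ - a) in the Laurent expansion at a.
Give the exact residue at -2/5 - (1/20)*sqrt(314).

The factor μ**2 + 4*μ/5 - 5/8 splits as (μ - a)(μ - a') with a = -2/5 - (1/20)*sqrt(314), a' = -2/5 + (1/20)*sqrt(314). At the order-3 pole a set g(μ) = (μ - a)^3*f(μ) = [-35*μ**2/9 - 7/11] / (μ - a')^3.
Order-3 pole: residue = g''(a)/2; g''(-2/5 - (1/20)*sqrt(314)) = (3578750/383119407)*sqrt(314), so the residue is (1789375/383119407)*sqrt(314).

The residue is (1789375/383119407)*sqrt(314).


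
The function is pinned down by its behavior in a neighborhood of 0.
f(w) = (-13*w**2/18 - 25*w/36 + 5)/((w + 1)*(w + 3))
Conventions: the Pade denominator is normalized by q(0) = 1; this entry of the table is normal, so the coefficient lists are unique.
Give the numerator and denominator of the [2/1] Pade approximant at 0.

The Pade approximant has numerator coefficients [5/3, -33875/43308, 1253/86616]; denominator coefficients [1, 2413/2406].

Taylor coefficients needed (expand at 0): a_0 = 5/3, a_1 = -265/108, a_2 = 401/162, a_3 = -2413/972.
Write the denominator as Q(w) = 1 + q1*w. Requiring Q*f - P = O(w^4) with deg P <= 2 kills the coefficients of w^3..w^3 in Q*f:
  w^3: a_3 + q1*a_2 = 0, i.e. -2413/972 + (401/162)*q1 = 0.
Solving this linear system: q1 = 2413/2406.
The numerator is Q*f truncated at degree 2: P0 = a_0 = 5/3; P1 = a_1 + q1*a_0 = -33875/43308; P2 = a_2 + q1*a_1 = 1253/86616.


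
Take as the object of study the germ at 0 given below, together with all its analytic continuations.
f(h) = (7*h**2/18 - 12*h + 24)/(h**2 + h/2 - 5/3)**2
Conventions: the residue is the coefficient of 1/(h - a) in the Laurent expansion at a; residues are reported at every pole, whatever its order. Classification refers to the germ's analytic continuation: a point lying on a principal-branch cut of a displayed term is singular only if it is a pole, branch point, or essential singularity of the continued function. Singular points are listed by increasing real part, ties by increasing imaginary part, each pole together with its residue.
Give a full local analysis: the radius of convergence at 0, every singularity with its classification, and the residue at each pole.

Denominator factor (h**2 + h/2 - 5/3)^2: discriminant 83/12, real irrational roots -1/4 + (1/12)*sqrt(249) and -1/4 - (1/12)*sqrt(249); poles of order 2, moduli -1/4 + (1/12)*sqrt(249) and 1/4 + (1/12)*sqrt(249).
The radius of convergence is the smallest modulus among the singular points: -1/4 + (1/12)*sqrt(249).
The factor h**2 + h/2 - 5/3 splits as (h - a)(h - a') with a = -1/4 - (1/12)*sqrt(249), a' = -1/4 + (1/12)*sqrt(249). At the order-2 pole a set g(h) = (h - a)^2*f(h) = [7*h**2/18 - 12*h + 24] / (h - a')^2.
Order-2 pole: residue = g'(a); g'(-1/4 - (1/12)*sqrt(249)) = (11384/62001)*sqrt(249), so the residue is (11384/62001)*sqrt(249).
The factor h**2 + h/2 - 5/3 splits as (h - a)(h - a') with a = -1/4 + (1/12)*sqrt(249), a' = -1/4 - (1/12)*sqrt(249). At the order-2 pole a set g(h) = (h - a)^2*f(h) = [7*h**2/18 - 12*h + 24] / (h - a')^2.
Order-2 pole: residue = g'(a); g'(-1/4 + (1/12)*sqrt(249)) = -(11384/62001)*sqrt(249), so the residue is -(11384/62001)*sqrt(249).
List the singular points by increasing real part (a conjugate pair: the negative imaginary part first).

Radius of convergence at 0: -1/4 + (1/12)*sqrt(249).
At -1/4 - (1/12)*sqrt(249): a pole of order 2; residue (11384/62001)*sqrt(249).
At -1/4 + (1/12)*sqrt(249): a pole of order 2; residue -(11384/62001)*sqrt(249).


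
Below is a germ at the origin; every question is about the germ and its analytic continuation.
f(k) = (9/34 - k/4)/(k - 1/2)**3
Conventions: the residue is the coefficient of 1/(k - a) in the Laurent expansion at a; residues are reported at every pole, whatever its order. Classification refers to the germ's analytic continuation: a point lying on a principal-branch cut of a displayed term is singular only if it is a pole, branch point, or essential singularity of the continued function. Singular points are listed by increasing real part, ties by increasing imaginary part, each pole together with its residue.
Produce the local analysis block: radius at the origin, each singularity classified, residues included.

Radius of convergence at 0: 1/2.
At 1/2: a pole of order 3; residue 0.

Denominator factor (k - 1/2)^3: pole of order 3 at 1/2, modulus 1/2.
The radius of convergence is the smallest modulus among the singular points: 1/2.
At the order-3 pole 1/2 set g(k) = (k - (1/2))^3*f(k) = 9/34 - k/4.
Order-3 pole: residue = g''(a)/2; g''(1/2) = 0, so the residue is 0.


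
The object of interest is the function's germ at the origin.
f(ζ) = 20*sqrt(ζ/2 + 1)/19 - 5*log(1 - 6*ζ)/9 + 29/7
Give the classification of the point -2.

The term (20/19)*sqrt(1 - ζ/(-2)) has argument 1 - -2/(-2) = 0 at -2: a square-root (algebraic, two-sheeted) branch point; the remaining terms are analytic or single-valued there.

The point is an algebraic (square-root) branch point.


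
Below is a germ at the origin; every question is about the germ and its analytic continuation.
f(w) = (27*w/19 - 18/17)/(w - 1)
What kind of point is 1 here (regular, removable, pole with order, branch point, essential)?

The point is a pole of order 1.

The denominator factor w - 1 vanishes at 1 and appears to the power 1; the numerator there equals 117/323, nonzero, and no other factor vanishes.
Hence a pole whose order is the multiplicity, 1.


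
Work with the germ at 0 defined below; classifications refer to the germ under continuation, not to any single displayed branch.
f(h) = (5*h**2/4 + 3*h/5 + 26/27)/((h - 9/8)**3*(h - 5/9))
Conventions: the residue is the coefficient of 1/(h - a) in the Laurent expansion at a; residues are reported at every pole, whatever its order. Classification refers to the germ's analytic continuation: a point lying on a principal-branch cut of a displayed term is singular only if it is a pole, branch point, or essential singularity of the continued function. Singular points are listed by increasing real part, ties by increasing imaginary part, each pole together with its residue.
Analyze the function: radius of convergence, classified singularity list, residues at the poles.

Denominator factor (h - 5/9): pole of order 1 at 5/9, modulus 5/9.
Denominator factor (h - 9/8)^3: pole of order 3 at 9/8, modulus 9/8.
The radius of convergence is the smallest modulus among the singular points: 5/9.
At the order-1 pole 5/9 set g(h) = (h - (5/9))*f(h) = (5*h**2/4 + 3*h/5 + 26/27)/(h - 9/8)**3.
Simple pole: residue = g(a) at a = 5/9, which is -627840/68921.
At the order-3 pole 9/8 set g(h) = (h - (9/8))^3*f(h) = (5*h**2/4 + 3*h/5 + 26/27)/(h - 5/9).
Order-3 pole: residue = g''(a)/2; g''(9/8) = 1255680/68921, so the residue is 627840/68921.
List the singular points by increasing real part (a conjugate pair: the negative imaginary part first).

Radius of convergence at 0: 5/9.
At 5/9: a pole of order 1; residue -627840/68921.
At 9/8: a pole of order 3; residue 627840/68921.


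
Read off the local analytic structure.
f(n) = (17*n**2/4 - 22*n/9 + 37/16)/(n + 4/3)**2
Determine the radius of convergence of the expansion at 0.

Denominator factor (n + 4/3)^2: pole of order 2 at -4/3, modulus 4/3.
The radius of convergence is the smallest modulus among the singular points: 4/3.

The radius of convergence is 4/3.


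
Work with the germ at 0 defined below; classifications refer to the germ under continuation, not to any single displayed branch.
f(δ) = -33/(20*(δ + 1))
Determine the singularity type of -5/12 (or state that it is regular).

Denominator factors: δ + 1 = 7/12 at δ = -5/12 — none vanishes.
So the germ continues analytically to -5/12.

The point is a regular point.


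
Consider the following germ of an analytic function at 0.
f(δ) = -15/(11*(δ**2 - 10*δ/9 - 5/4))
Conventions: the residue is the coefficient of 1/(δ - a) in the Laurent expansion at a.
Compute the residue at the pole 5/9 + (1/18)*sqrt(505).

The factor δ**2 - 10*δ/9 - 5/4 splits as (δ - a)(δ - a') with a = 5/9 + (1/18)*sqrt(505), a' = 5/9 - (1/18)*sqrt(505). At the order-1 pole a set g(δ) = (δ - a)*f(δ) = [-15/11] / (δ - a').
Simple pole: residue = g(a) at a = 5/9 + (1/18)*sqrt(505), which is -(27/1111)*sqrt(505).

The residue is -(27/1111)*sqrt(505).
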